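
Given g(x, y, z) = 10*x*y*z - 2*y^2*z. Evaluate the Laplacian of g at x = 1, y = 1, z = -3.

12

∂²g/∂x² = 0
∂²g/∂y² = -4*z
∂²g/∂z² = 0
∇²g = -4*z
At (1, 1, -3): 12.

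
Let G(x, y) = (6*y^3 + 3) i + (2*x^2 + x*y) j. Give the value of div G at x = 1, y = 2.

∂G₁/∂x = 0
∂G₂/∂y = x
∇·G = x
At (1, 2): 1.

1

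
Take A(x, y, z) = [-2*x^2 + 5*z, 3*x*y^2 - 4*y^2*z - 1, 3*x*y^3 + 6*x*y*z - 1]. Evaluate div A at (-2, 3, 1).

∂A₁/∂x = -4*x
∂A₂/∂y = 6*x*y - 8*y*z
∂A₃/∂z = 6*x*y
∇·A = 12*x*y - 4*x - 8*y*z
At (-2, 3, 1): -88.

-88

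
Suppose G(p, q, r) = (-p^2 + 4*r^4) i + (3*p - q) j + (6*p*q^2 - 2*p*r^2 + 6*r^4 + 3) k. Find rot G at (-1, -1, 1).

(12, 12, 3)

(∇×G)₁ = ∂G₃/∂q − ∂G₂/∂r = 12*p*q
(∇×G)₂ = ∂G₁/∂r − ∂G₃/∂p = -6*q^2 + 16*r^3 + 2*r^2
(∇×G)₃ = ∂G₂/∂p − ∂G₁/∂q = 3
∇×G = (12*p*q, -6*q^2 + 16*r^3 + 2*r^2, 3)
At (-1, -1, 1): (12, 12, 3).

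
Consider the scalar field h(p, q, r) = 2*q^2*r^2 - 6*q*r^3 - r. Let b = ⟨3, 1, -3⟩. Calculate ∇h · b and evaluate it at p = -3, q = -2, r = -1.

-59

∂h/∂p = 0
∂h/∂q = 4*q*r^2 - 6*r^3
∂h/∂r = 4*q^2*r - 18*q*r^2 - 1
∇h at (-3, -2, -1) = (0, -2, 19)
∇h · b = (0)(3) + (-2)(1) + (19)(-3) = -59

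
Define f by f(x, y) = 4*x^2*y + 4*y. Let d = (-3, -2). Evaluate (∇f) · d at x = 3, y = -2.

∂f/∂x = 8*x*y
∂f/∂y = 4*x^2 + 4
∇f at (3, -2) = (-48, 40)
∇f · d = (-48)(-3) + (40)(-2) = 64

64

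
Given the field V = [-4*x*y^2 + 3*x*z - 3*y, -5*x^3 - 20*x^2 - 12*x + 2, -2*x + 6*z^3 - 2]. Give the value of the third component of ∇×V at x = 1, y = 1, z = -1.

(∇×V)_3 = ∂V₂/∂x − ∂V₁/∂y
= -15*x^2 - 40*x - 12 − (-8*x*y - 3)
= -15*x^2 + 8*x*y - 40*x - 9
At (1, 1, -1): -56.

-56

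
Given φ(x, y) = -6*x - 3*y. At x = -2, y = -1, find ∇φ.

(-6, -3)

∂φ/∂x = -6
∂φ/∂y = -3
∇φ = (-6, -3)
At (-2, -1): (-6, -3).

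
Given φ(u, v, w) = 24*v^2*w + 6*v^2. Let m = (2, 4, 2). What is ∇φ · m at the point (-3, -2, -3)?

∂φ/∂u = 0
∂φ/∂v = 48*v*w + 12*v
∂φ/∂w = 24*v^2
∇φ at (-3, -2, -3) = (0, 264, 96)
∇φ · m = (0)(2) + (264)(4) + (96)(2) = 1248

1248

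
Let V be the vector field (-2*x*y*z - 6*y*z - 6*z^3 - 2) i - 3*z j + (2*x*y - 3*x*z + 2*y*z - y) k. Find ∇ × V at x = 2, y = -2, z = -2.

(∇×V)₁ = ∂V₃/∂y − ∂V₂/∂z = 2*x + 2*z + 2
(∇×V)₂ = ∂V₁/∂z − ∂V₃/∂x = -2*x*y - 8*y - 18*z^2 + 3*z
(∇×V)₃ = ∂V₂/∂x − ∂V₁/∂y = 2*x*z + 6*z
∇×V = (2*x + 2*z + 2, -2*x*y - 8*y - 18*z^2 + 3*z, 2*x*z + 6*z)
At (2, -2, -2): (2, -54, -20).

(2, -54, -20)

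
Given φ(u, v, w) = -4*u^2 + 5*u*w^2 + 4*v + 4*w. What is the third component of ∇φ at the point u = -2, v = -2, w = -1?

24

(∇φ)_3 = ∂φ/∂w = 10*u*w + 4
At (-2, -2, -1): 24.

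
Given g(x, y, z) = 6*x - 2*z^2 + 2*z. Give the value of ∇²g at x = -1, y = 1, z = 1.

-4

∂²g/∂x² = 0
∂²g/∂y² = 0
∂²g/∂z² = -4
∇²g = -4
At (-1, 1, 1): -4.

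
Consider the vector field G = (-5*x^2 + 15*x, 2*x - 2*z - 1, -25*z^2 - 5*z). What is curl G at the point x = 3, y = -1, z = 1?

(∇×G)₁ = ∂G₃/∂y − ∂G₂/∂z = 2
(∇×G)₂ = ∂G₁/∂z − ∂G₃/∂x = 0
(∇×G)₃ = ∂G₂/∂x − ∂G₁/∂y = 2
∇×G = (2, 0, 2)
At (3, -1, 1): (2, 0, 2).

(2, 0, 2)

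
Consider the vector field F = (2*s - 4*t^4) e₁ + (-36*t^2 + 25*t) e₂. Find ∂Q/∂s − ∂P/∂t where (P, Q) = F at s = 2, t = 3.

∂F₂/∂s = 0
∂F₁/∂t = -16*t^3
Scalar curl = 16*t^3
At (2, 3): 432.

432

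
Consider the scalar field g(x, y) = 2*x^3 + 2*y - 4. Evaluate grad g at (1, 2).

∂g/∂x = 6*x^2
∂g/∂y = 2
∇g = (6*x^2, 2)
At (1, 2): (6, 2).

(6, 2)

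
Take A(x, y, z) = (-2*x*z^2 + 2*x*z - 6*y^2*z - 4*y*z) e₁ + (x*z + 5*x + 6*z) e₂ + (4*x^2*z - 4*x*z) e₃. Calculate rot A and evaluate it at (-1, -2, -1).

(-5, -34, 24)

(∇×A)₁ = ∂A₃/∂y − ∂A₂/∂z = -x - 6
(∇×A)₂ = ∂A₁/∂z − ∂A₃/∂x = -12*x*z + 2*x - 6*y^2 - 4*y + 4*z
(∇×A)₃ = ∂A₂/∂x − ∂A₁/∂y = 12*y*z + 5*z + 5
∇×A = (-x - 6, -12*x*z + 2*x - 6*y^2 - 4*y + 4*z, 12*y*z + 5*z + 5)
At (-1, -2, -1): (-5, -34, 24).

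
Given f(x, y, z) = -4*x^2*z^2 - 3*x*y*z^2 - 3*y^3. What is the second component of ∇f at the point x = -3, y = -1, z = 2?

(∇f)_2 = ∂f/∂y = -3*x*z^2 - 9*y^2
At (-3, -1, 2): 27.

27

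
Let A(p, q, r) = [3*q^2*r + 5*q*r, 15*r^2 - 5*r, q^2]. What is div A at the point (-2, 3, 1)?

∂A₁/∂p = 0
∂A₂/∂q = 0
∂A₃/∂r = 0
∇·A = 0
At (-2, 3, 1): 0.

0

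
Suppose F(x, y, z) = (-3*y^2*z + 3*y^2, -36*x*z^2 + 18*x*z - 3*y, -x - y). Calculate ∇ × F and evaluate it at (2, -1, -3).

(-469, -2, -354)

(∇×F)₁ = ∂F₃/∂y − ∂F₂/∂z = 72*x*z - 18*x - 1
(∇×F)₂ = ∂F₁/∂z − ∂F₃/∂x = -3*y^2 + 1
(∇×F)₃ = ∂F₂/∂x − ∂F₁/∂y = 6*y*z - 6*y - 36*z^2 + 18*z
∇×F = (72*x*z - 18*x - 1, -3*y^2 + 1, 6*y*z - 6*y - 36*z^2 + 18*z)
At (2, -1, -3): (-469, -2, -354).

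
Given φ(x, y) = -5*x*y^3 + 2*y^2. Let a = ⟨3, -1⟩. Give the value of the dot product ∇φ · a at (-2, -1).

∂φ/∂x = -5*y^3
∂φ/∂y = -15*x*y^2 + 4*y
∇φ at (-2, -1) = (5, 26)
∇φ · a = (5)(3) + (26)(-1) = -11

-11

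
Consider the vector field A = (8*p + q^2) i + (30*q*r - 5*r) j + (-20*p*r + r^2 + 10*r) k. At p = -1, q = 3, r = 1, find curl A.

(-85, 20, -6)

(∇×A)₁ = ∂A₃/∂q − ∂A₂/∂r = -30*q + 5
(∇×A)₂ = ∂A₁/∂r − ∂A₃/∂p = 20*r
(∇×A)₃ = ∂A₂/∂p − ∂A₁/∂q = -2*q
∇×A = (-30*q + 5, 20*r, -2*q)
At (-1, 3, 1): (-85, 20, -6).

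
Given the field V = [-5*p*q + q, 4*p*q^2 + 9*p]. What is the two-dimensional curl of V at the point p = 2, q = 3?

∂V₂/∂p = 4*q^2 + 9
∂V₁/∂q = -5*p + 1
Scalar curl = 5*p + 4*q^2 + 8
At (2, 3): 54.

54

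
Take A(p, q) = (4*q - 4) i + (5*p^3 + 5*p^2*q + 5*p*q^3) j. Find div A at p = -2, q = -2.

-100

∂A₁/∂p = 0
∂A₂/∂q = 5*p^2 + 15*p*q^2
∇·A = 5*p^2 + 15*p*q^2
At (-2, -2): -100.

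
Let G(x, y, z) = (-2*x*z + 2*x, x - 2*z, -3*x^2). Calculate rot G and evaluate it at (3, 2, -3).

(2, 12, 1)

(∇×G)₁ = ∂G₃/∂y − ∂G₂/∂z = 2
(∇×G)₂ = ∂G₁/∂z − ∂G₃/∂x = 4*x
(∇×G)₃ = ∂G₂/∂x − ∂G₁/∂y = 1
∇×G = (2, 4*x, 1)
At (3, 2, -3): (2, 12, 1).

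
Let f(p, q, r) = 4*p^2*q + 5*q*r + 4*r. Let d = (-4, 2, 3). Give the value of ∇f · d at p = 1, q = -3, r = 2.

∂f/∂p = 8*p*q
∂f/∂q = 4*p^2 + 5*r
∂f/∂r = 5*q + 4
∇f at (1, -3, 2) = (-24, 14, -11)
∇f · d = (-24)(-4) + (14)(2) + (-11)(3) = 91

91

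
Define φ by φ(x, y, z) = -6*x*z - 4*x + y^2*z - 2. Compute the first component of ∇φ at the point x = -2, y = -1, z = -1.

(∇φ)_1 = ∂φ/∂x = -6*z - 4
At (-2, -1, -1): 2.

2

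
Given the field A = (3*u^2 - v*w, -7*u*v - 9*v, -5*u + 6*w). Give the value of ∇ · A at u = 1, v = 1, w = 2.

∂A₁/∂u = 6*u
∂A₂/∂v = -7*u - 9
∂A₃/∂w = 6
∇·A = -u - 3
At (1, 1, 2): -4.

-4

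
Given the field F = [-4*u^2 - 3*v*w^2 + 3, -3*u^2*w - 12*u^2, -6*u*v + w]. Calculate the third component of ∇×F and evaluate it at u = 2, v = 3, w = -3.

(∇×F)_3 = ∂F₂/∂u − ∂F₁/∂v
= -6*u*w - 24*u − (-3*w^2)
= -6*u*w - 24*u + 3*w^2
At (2, 3, -3): 15.

15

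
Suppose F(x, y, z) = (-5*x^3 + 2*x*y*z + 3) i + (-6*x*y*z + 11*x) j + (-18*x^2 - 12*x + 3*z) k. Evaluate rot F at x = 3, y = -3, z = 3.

(-54, 102, 47)

(∇×F)₁ = ∂F₃/∂y − ∂F₂/∂z = 6*x*y
(∇×F)₂ = ∂F₁/∂z − ∂F₃/∂x = 2*x*y + 36*x + 12
(∇×F)₃ = ∂F₂/∂x − ∂F₁/∂y = -2*x*z - 6*y*z + 11
∇×F = (6*x*y, 2*x*y + 36*x + 12, -2*x*z - 6*y*z + 11)
At (3, -3, 3): (-54, 102, 47).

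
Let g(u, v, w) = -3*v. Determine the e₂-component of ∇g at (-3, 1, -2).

(∇g)_2 = ∂g/∂v = -3
At (-3, 1, -2): -3.

-3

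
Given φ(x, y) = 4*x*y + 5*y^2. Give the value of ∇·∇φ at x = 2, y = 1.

10

∂²φ/∂x² = 0
∂²φ/∂y² = 10
∇²φ = 10
At (2, 1): 10.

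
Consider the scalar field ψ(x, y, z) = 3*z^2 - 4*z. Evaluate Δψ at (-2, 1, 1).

6

∂²ψ/∂x² = 0
∂²ψ/∂y² = 0
∂²ψ/∂z² = 6
∇²ψ = 6
At (-2, 1, 1): 6.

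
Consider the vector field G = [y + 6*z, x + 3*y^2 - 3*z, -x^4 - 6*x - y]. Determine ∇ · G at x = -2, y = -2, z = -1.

-12

∂G₁/∂x = 0
∂G₂/∂y = 6*y
∂G₃/∂z = 0
∇·G = 6*y
At (-2, -2, -1): -12.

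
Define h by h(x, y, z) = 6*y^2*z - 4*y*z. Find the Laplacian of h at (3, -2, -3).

-36

∂²h/∂x² = 0
∂²h/∂y² = 12*z
∂²h/∂z² = 0
∇²h = 12*z
At (3, -2, -3): -36.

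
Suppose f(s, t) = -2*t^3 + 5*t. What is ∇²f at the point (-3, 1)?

-12

∂²f/∂s² = 0
∂²f/∂t² = -12*t
∇²f = -12*t
At (-3, 1): -12.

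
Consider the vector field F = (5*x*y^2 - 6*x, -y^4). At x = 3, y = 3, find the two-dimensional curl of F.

-90

∂F₂/∂x = 0
∂F₁/∂y = 10*x*y
Scalar curl = -10*x*y
At (3, 3): -90.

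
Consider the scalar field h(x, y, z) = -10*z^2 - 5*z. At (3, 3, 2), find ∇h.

∂h/∂x = 0
∂h/∂y = 0
∂h/∂z = -20*z - 5
∇h = (0, 0, -20*z - 5)
At (3, 3, 2): (0, 0, -45).

(0, 0, -45)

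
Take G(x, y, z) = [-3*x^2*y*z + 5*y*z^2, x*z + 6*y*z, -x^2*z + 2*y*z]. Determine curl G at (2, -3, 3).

(∇×G)₁ = ∂G₃/∂y − ∂G₂/∂z = -x - 6*y + 2*z
(∇×G)₂ = ∂G₁/∂z − ∂G₃/∂x = -3*x^2*y + 2*x*z + 10*y*z
(∇×G)₃ = ∂G₂/∂x − ∂G₁/∂y = 3*x^2*z - 5*z^2 + z
∇×G = (-x - 6*y + 2*z, -3*x^2*y + 2*x*z + 10*y*z, 3*x^2*z - 5*z^2 + z)
At (2, -3, 3): (22, -42, -6).

(22, -42, -6)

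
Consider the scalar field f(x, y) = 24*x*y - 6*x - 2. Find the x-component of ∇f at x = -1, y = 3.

66

(∇f)_1 = ∂f/∂x = 24*y - 6
At (-1, 3): 66.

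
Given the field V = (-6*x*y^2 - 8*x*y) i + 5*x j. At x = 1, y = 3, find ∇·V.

-78

∂V₁/∂x = -6*y^2 - 8*y
∂V₂/∂y = 0
∇·V = -6*y^2 - 8*y
At (1, 3): -78.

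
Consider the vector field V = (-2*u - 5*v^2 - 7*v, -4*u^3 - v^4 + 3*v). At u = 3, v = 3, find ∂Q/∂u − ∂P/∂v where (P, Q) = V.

-71

∂V₂/∂u = -12*u^2
∂V₁/∂v = -10*v - 7
Scalar curl = -12*u^2 + 10*v + 7
At (3, 3): -71.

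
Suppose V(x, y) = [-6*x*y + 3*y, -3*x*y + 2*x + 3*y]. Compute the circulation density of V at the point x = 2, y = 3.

2

∂V₂/∂x = -3*y + 2
∂V₁/∂y = -6*x + 3
Scalar curl = 6*x - 3*y - 1
At (2, 3): 2.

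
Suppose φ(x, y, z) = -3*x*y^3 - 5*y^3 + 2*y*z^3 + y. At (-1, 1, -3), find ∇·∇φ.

-48

∂²φ/∂x² = 0
∂²φ/∂y² = -6*y*(3*x + 5)
∂²φ/∂z² = 12*y*z
∇²φ = -18*x*y + 12*y*z - 30*y
At (-1, 1, -3): -48.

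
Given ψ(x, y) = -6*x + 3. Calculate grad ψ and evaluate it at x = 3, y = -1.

(-6, 0)

∂ψ/∂x = -6
∂ψ/∂y = 0
∇ψ = (-6, 0)
At (3, -1): (-6, 0).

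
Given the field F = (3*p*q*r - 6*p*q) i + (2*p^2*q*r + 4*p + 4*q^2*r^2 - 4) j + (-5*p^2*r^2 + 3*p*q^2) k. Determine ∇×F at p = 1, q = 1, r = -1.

(12, 10, 9)

(∇×F)₁ = ∂F₃/∂q − ∂F₂/∂r = -2*p^2*q + 6*p*q - 8*q^2*r
(∇×F)₂ = ∂F₁/∂r − ∂F₃/∂p = 3*p*q + 10*p*r^2 - 3*q^2
(∇×F)₃ = ∂F₂/∂p − ∂F₁/∂q = 4*p*q*r - 3*p*r + 6*p + 4
∇×F = (-2*p^2*q + 6*p*q - 8*q^2*r, 3*p*q + 10*p*r^2 - 3*q^2, 4*p*q*r - 3*p*r + 6*p + 4)
At (1, 1, -1): (12, 10, 9).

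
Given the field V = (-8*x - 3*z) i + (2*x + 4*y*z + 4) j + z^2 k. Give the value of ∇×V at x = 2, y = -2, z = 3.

(8, -3, 2)

(∇×V)₁ = ∂V₃/∂y − ∂V₂/∂z = -4*y
(∇×V)₂ = ∂V₁/∂z − ∂V₃/∂x = -3
(∇×V)₃ = ∂V₂/∂x − ∂V₁/∂y = 2
∇×V = (-4*y, -3, 2)
At (2, -2, 3): (8, -3, 2).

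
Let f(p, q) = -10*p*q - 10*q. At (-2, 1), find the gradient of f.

(-10, 10)

∂f/∂p = -10*q
∂f/∂q = -10*p - 10
∇f = (-10*q, -10*p - 10)
At (-2, 1): (-10, 10).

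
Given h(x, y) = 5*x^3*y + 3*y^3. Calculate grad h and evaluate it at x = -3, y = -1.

∂h/∂x = 15*x^2*y
∂h/∂y = 5*x^3 + 9*y^2
∇h = (15*x^2*y, 5*x^3 + 9*y^2)
At (-3, -1): (-135, -126).

(-135, -126)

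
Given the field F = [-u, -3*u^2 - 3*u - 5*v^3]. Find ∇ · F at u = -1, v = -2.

-61

∂F₁/∂u = -1
∂F₂/∂v = -15*v^2
∇·F = -15*v^2 - 1
At (-1, -2): -61.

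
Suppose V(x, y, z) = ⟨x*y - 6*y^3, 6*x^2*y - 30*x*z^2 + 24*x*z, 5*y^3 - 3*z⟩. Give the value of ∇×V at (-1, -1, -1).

(∇×V)₁ = ∂V₃/∂y − ∂V₂/∂z = 60*x*z - 24*x + 15*y^2
(∇×V)₂ = ∂V₁/∂z − ∂V₃/∂x = 0
(∇×V)₃ = ∂V₂/∂x − ∂V₁/∂y = 12*x*y - x + 18*y^2 - 30*z^2 + 24*z
∇×V = (60*x*z - 24*x + 15*y^2, 0, 12*x*y - x + 18*y^2 - 30*z^2 + 24*z)
At (-1, -1, -1): (99, 0, -23).

(99, 0, -23)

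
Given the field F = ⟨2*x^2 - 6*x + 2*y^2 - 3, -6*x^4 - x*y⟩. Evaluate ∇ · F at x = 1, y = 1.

-3

∂F₁/∂x = 4*x - 6
∂F₂/∂y = -x
∇·F = 3*x - 6
At (1, 1): -3.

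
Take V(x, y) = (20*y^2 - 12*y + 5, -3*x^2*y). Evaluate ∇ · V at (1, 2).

∂V₁/∂x = 0
∂V₂/∂y = -3*x^2
∇·V = -3*x^2
At (1, 2): -3.

-3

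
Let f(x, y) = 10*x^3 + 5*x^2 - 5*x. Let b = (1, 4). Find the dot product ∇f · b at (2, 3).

135

∂f/∂x = 30*x^2 + 10*x - 5
∂f/∂y = 0
∇f at (2, 3) = (135, 0)
∇f · b = (135)(1) + (0)(4) = 135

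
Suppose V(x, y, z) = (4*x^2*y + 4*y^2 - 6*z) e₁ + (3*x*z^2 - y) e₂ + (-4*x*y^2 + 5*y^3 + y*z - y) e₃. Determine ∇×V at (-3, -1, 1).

(9, -2, -25)

(∇×V)₁ = ∂V₃/∂y − ∂V₂/∂z = -8*x*y - 6*x*z + 15*y^2 + z - 1
(∇×V)₂ = ∂V₁/∂z − ∂V₃/∂x = 4*y^2 - 6
(∇×V)₃ = ∂V₂/∂x − ∂V₁/∂y = -4*x^2 - 8*y + 3*z^2
∇×V = (-8*x*y - 6*x*z + 15*y^2 + z - 1, 4*y^2 - 6, -4*x^2 - 8*y + 3*z^2)
At (-3, -1, 1): (9, -2, -25).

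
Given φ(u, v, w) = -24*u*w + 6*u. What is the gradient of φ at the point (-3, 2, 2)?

(-42, 0, 72)

∂φ/∂u = -24*w + 6
∂φ/∂v = 0
∂φ/∂w = -24*u
∇φ = (-24*w + 6, 0, -24*u)
At (-3, 2, 2): (-42, 0, 72).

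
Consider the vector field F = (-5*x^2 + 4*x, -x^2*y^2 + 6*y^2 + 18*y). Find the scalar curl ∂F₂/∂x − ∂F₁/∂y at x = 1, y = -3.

∂F₂/∂x = -2*x*y^2
∂F₁/∂y = 0
Scalar curl = -2*x*y^2
At (1, -3): -18.

-18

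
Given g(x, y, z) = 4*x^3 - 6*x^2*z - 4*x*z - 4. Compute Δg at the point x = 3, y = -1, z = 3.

∂²g/∂x² = 12*(2*x - z)
∂²g/∂y² = 0
∂²g/∂z² = 0
∇²g = 24*x - 12*z
At (3, -1, 3): 36.

36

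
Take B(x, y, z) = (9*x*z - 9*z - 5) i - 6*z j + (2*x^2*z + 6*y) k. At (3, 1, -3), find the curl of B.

(12, 54, 0)

(∇×B)₁ = ∂B₃/∂y − ∂B₂/∂z = 12
(∇×B)₂ = ∂B₁/∂z − ∂B₃/∂x = -4*x*z + 9*x - 9
(∇×B)₃ = ∂B₂/∂x − ∂B₁/∂y = 0
∇×B = (12, -4*x*z + 9*x - 9, 0)
At (3, 1, -3): (12, 54, 0).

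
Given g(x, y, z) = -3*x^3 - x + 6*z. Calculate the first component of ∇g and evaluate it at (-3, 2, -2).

(∇g)_1 = ∂g/∂x = -9*x^2 - 1
At (-3, 2, -2): -82.

-82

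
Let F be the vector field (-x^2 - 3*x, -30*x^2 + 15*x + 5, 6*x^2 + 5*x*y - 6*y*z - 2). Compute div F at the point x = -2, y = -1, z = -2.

∂F₁/∂x = -2*x - 3
∂F₂/∂y = 0
∂F₃/∂z = -6*y
∇·F = -2*x - 6*y - 3
At (-2, -1, -2): 7.

7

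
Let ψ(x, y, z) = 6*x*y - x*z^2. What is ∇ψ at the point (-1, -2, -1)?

∂ψ/∂x = 6*y - z^2
∂ψ/∂y = 6*x
∂ψ/∂z = -2*x*z
∇ψ = (6*y - z^2, 6*x, -2*x*z)
At (-1, -2, -1): (-13, -6, -2).

(-13, -6, -2)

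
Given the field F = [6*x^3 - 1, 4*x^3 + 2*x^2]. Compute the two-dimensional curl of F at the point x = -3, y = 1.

96

∂F₂/∂x = 12*x^2 + 4*x
∂F₁/∂y = 0
Scalar curl = 12*x^2 + 4*x
At (-3, 1): 96.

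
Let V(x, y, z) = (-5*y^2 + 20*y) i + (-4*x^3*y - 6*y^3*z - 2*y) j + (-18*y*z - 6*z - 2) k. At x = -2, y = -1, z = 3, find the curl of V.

(-60, 0, 18)

(∇×V)₁ = ∂V₃/∂y − ∂V₂/∂z = 6*y^3 - 18*z
(∇×V)₂ = ∂V₁/∂z − ∂V₃/∂x = 0
(∇×V)₃ = ∂V₂/∂x − ∂V₁/∂y = -12*x^2*y + 10*y - 20
∇×V = (6*y^3 - 18*z, 0, -12*x^2*y + 10*y - 20)
At (-2, -1, 3): (-60, 0, 18).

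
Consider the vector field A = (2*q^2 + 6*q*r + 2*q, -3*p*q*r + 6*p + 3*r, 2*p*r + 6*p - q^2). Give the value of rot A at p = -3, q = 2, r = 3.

(∇×A)₁ = ∂A₃/∂q − ∂A₂/∂r = 3*p*q - 2*q - 3
(∇×A)₂ = ∂A₁/∂r − ∂A₃/∂p = 6*q - 2*r - 6
(∇×A)₃ = ∂A₂/∂p − ∂A₁/∂q = -3*q*r - 4*q - 6*r + 4
∇×A = (3*p*q - 2*q - 3, 6*q - 2*r - 6, -3*q*r - 4*q - 6*r + 4)
At (-3, 2, 3): (-25, 0, -40).

(-25, 0, -40)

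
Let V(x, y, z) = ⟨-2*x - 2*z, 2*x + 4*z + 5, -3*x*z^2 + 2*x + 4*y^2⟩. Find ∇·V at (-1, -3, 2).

∂V₁/∂x = -2
∂V₂/∂y = 0
∂V₃/∂z = -6*x*z
∇·V = -6*x*z - 2
At (-1, -3, 2): 10.

10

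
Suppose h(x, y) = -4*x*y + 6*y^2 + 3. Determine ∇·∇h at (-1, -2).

∂²h/∂x² = 0
∂²h/∂y² = 12
∇²h = 12
At (-1, -2): 12.

12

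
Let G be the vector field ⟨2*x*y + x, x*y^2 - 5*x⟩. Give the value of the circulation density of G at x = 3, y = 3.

-2

∂G₂/∂x = y^2 - 5
∂G₁/∂y = 2*x
Scalar curl = -2*x + y^2 - 5
At (3, 3): -2.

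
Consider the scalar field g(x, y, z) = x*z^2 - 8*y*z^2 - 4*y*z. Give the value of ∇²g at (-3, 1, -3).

∂²g/∂x² = 0
∂²g/∂y² = 0
∂²g/∂z² = 2*(x - 8*y)
∇²g = 2*x - 16*y
At (-3, 1, -3): -22.

-22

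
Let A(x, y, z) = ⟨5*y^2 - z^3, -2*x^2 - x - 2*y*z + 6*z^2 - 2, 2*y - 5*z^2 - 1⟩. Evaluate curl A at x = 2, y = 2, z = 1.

(∇×A)₁ = ∂A₃/∂y − ∂A₂/∂z = 2*y - 12*z + 2
(∇×A)₂ = ∂A₁/∂z − ∂A₃/∂x = -3*z^2
(∇×A)₃ = ∂A₂/∂x − ∂A₁/∂y = -4*x - 10*y - 1
∇×A = (2*y - 12*z + 2, -3*z^2, -4*x - 10*y - 1)
At (2, 2, 1): (-6, -3, -29).

(-6, -3, -29)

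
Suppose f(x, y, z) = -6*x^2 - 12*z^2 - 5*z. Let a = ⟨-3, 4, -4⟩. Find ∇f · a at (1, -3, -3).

∂f/∂x = -12*x
∂f/∂y = 0
∂f/∂z = -24*z - 5
∇f at (1, -3, -3) = (-12, 0, 67)
∇f · a = (-12)(-3) + (0)(4) + (67)(-4) = -232

-232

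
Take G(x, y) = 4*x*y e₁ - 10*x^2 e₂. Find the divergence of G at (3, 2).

8

∂G₁/∂x = 4*y
∂G₂/∂y = 0
∇·G = 4*y
At (3, 2): 8.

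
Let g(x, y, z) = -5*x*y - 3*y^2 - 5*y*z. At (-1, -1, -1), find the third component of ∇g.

5

(∇g)_3 = ∂g/∂z = -5*y
At (-1, -1, -1): 5.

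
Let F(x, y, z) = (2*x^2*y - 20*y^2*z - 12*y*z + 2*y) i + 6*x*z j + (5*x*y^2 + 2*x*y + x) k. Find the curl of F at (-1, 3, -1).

(∇×F)₁ = ∂F₃/∂y − ∂F₂/∂z = 10*x*y - 4*x
(∇×F)₂ = ∂F₁/∂z − ∂F₃/∂x = -25*y^2 - 14*y - 1
(∇×F)₃ = ∂F₂/∂x − ∂F₁/∂y = -2*x^2 + 40*y*z + 18*z - 2
∇×F = (10*x*y - 4*x, -25*y^2 - 14*y - 1, -2*x^2 + 40*y*z + 18*z - 2)
At (-1, 3, -1): (-26, -268, -142).

(-26, -268, -142)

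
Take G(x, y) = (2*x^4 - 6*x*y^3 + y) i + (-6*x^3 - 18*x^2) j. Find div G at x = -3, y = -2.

-168

∂G₁/∂x = 8*x^3 - 6*y^3
∂G₂/∂y = 0
∇·G = 8*x^3 - 6*y^3
At (-3, -2): -168.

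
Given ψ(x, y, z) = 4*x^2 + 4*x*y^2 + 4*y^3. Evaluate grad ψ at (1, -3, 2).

∂ψ/∂x = 8*x + 4*y^2
∂ψ/∂y = 8*x*y + 12*y^2
∂ψ/∂z = 0
∇ψ = (8*x + 4*y^2, 8*x*y + 12*y^2, 0)
At (1, -3, 2): (44, 84, 0).

(44, 84, 0)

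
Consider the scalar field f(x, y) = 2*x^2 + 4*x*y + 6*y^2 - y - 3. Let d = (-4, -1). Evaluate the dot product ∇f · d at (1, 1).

∂f/∂x = 4*x + 4*y
∂f/∂y = 4*x + 12*y - 1
∇f at (1, 1) = (8, 15)
∇f · d = (8)(-4) + (15)(-1) = -47

-47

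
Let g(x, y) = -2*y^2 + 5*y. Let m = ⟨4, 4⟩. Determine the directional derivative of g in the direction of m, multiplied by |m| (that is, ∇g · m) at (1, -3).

68

∂g/∂x = 0
∂g/∂y = -4*y + 5
∇g at (1, -3) = (0, 17)
∇g · m = (0)(4) + (17)(4) = 68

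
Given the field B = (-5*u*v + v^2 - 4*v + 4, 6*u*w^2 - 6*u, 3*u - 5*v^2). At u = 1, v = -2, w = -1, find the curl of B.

(∇×B)₁ = ∂B₃/∂v − ∂B₂/∂w = -12*u*w - 10*v
(∇×B)₂ = ∂B₁/∂w − ∂B₃/∂u = -3
(∇×B)₃ = ∂B₂/∂u − ∂B₁/∂v = 5*u - 2*v + 6*w^2 - 2
∇×B = (-12*u*w - 10*v, -3, 5*u - 2*v + 6*w^2 - 2)
At (1, -2, -1): (32, -3, 13).

(32, -3, 13)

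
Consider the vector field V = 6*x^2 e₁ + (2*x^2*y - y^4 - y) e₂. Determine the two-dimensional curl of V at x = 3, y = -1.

-12

∂V₂/∂x = 4*x*y
∂V₁/∂y = 0
Scalar curl = 4*x*y
At (3, -1): -12.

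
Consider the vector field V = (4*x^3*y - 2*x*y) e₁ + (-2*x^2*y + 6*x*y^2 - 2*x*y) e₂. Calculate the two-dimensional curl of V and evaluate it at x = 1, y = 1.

∂V₂/∂x = -4*x*y + 6*y^2 - 2*y
∂V₁/∂y = 4*x^3 - 2*x
Scalar curl = -4*x^3 - 4*x*y + 2*x + 6*y^2 - 2*y
At (1, 1): -2.

-2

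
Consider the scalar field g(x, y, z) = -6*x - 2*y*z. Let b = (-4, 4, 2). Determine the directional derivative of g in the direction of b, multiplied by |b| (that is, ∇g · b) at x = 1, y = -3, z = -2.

∂g/∂x = -6
∂g/∂y = -2*z
∂g/∂z = -2*y
∇g at (1, -3, -2) = (-6, 4, 6)
∇g · b = (-6)(-4) + (4)(4) + (6)(2) = 52

52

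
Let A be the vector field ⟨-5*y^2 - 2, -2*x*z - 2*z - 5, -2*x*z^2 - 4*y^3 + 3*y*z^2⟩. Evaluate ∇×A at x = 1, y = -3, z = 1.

(-101, 2, -32)

(∇×A)₁ = ∂A₃/∂y − ∂A₂/∂z = 2*x - 12*y^2 + 3*z^2 + 2
(∇×A)₂ = ∂A₁/∂z − ∂A₃/∂x = 2*z^2
(∇×A)₃ = ∂A₂/∂x − ∂A₁/∂y = 10*y - 2*z
∇×A = (2*x - 12*y^2 + 3*z^2 + 2, 2*z^2, 10*y - 2*z)
At (1, -3, 1): (-101, 2, -32).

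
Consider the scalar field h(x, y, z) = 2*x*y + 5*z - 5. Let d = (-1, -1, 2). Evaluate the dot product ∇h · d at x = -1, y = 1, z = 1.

10

∂h/∂x = 2*y
∂h/∂y = 2*x
∂h/∂z = 5
∇h at (-1, 1, 1) = (2, -2, 5)
∇h · d = (2)(-1) + (-2)(-1) + (5)(2) = 10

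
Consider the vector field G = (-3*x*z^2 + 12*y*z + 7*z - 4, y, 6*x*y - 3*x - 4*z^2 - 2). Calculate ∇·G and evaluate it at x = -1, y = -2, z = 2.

∂G₁/∂x = -3*z^2
∂G₂/∂y = 1
∂G₃/∂z = -8*z
∇·G = -3*z^2 - 8*z + 1
At (-1, -2, 2): -27.

-27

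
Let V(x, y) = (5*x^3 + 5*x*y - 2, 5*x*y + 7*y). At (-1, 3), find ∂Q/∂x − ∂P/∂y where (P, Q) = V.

20

∂V₂/∂x = 5*y
∂V₁/∂y = 5*x
Scalar curl = -5*x + 5*y
At (-1, 3): 20.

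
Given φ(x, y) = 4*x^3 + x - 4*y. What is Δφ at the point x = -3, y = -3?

-72

∂²φ/∂x² = 24*x
∂²φ/∂y² = 0
∇²φ = 24*x
At (-3, -3): -72.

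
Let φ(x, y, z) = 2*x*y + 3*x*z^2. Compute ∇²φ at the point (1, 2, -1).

6

∂²φ/∂x² = 0
∂²φ/∂y² = 0
∂²φ/∂z² = 6*x
∇²φ = 6*x
At (1, 2, -1): 6.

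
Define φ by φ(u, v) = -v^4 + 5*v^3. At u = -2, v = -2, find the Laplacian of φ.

-108

∂²φ/∂u² = 0
∂²φ/∂v² = 6*v*(-2*v + 5)
∇²φ = -12*v^2 + 30*v
At (-2, -2): -108.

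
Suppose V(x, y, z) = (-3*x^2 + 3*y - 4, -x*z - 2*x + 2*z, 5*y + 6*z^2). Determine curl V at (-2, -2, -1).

(∇×V)₁ = ∂V₃/∂y − ∂V₂/∂z = x + 3
(∇×V)₂ = ∂V₁/∂z − ∂V₃/∂x = 0
(∇×V)₃ = ∂V₂/∂x − ∂V₁/∂y = -z - 5
∇×V = (x + 3, 0, -z - 5)
At (-2, -2, -1): (1, 0, -4).

(1, 0, -4)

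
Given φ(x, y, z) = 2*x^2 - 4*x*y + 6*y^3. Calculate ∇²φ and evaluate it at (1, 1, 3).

40

∂²φ/∂x² = 4
∂²φ/∂y² = 36*y
∂²φ/∂z² = 0
∇²φ = 36*y + 4
At (1, 1, 3): 40.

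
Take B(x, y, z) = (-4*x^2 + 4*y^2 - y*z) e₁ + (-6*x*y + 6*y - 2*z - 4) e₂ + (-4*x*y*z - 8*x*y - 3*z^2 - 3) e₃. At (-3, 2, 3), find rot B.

(∇×B)₁ = ∂B₃/∂y − ∂B₂/∂z = -4*x*z - 8*x + 2
(∇×B)₂ = ∂B₁/∂z − ∂B₃/∂x = 4*y*z + 7*y
(∇×B)₃ = ∂B₂/∂x − ∂B₁/∂y = -14*y + z
∇×B = (-4*x*z - 8*x + 2, 4*y*z + 7*y, -14*y + z)
At (-3, 2, 3): (62, 38, -25).

(62, 38, -25)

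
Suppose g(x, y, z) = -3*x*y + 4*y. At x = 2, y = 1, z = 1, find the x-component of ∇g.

(∇g)_1 = ∂g/∂x = -3*y
At (2, 1, 1): -3.

-3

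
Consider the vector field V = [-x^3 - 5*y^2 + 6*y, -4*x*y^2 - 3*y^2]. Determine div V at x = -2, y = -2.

∂V₁/∂x = -3*x^2
∂V₂/∂y = -8*x*y - 6*y
∇·V = -3*x^2 - 8*x*y - 6*y
At (-2, -2): -32.

-32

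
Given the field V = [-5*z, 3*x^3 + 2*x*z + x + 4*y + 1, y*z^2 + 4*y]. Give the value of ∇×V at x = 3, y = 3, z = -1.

(-1, -5, 80)

(∇×V)₁ = ∂V₃/∂y − ∂V₂/∂z = -2*x + z^2 + 4
(∇×V)₂ = ∂V₁/∂z − ∂V₃/∂x = -5
(∇×V)₃ = ∂V₂/∂x − ∂V₁/∂y = 9*x^2 + 2*z + 1
∇×V = (-2*x + z^2 + 4, -5, 9*x^2 + 2*z + 1)
At (3, 3, -1): (-1, -5, 80).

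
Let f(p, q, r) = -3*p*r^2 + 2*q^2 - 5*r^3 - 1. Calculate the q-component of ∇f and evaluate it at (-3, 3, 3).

12

(∇f)_2 = ∂f/∂q = 4*q
At (-3, 3, 3): 12.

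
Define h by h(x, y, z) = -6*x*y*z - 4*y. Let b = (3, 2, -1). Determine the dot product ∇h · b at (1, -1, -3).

∂h/∂x = -6*y*z
∂h/∂y = -6*x*z - 4
∂h/∂z = -6*x*y
∇h at (1, -1, -3) = (-18, 14, 6)
∇h · b = (-18)(3) + (14)(2) + (6)(-1) = -32

-32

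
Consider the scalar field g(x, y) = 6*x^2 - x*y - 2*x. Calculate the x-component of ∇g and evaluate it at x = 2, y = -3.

25

(∇g)_1 = ∂g/∂x = 12*x - y - 2
At (2, -3): 25.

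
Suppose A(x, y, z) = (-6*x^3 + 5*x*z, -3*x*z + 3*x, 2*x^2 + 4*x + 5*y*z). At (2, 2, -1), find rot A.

(1, -2, 6)

(∇×A)₁ = ∂A₃/∂y − ∂A₂/∂z = 3*x + 5*z
(∇×A)₂ = ∂A₁/∂z − ∂A₃/∂x = x - 4
(∇×A)₃ = ∂A₂/∂x − ∂A₁/∂y = -3*z + 3
∇×A = (3*x + 5*z, x - 4, -3*z + 3)
At (2, 2, -1): (1, -2, 6).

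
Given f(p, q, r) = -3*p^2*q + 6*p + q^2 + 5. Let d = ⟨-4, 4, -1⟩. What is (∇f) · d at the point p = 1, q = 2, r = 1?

28

∂f/∂p = -6*p*q + 6
∂f/∂q = -3*p^2 + 2*q
∂f/∂r = 0
∇f at (1, 2, 1) = (-6, 1, 0)
∇f · d = (-6)(-4) + (1)(4) + (0)(-1) = 28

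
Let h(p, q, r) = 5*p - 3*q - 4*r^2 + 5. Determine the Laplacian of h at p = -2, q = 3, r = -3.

-8

∂²h/∂p² = 0
∂²h/∂q² = 0
∂²h/∂r² = -8
∇²h = -8
At (-2, 3, -3): -8.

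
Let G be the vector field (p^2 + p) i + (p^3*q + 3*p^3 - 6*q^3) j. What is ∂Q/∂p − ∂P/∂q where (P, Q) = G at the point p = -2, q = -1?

24

∂G₂/∂p = 3*p^2*q + 9*p^2
∂G₁/∂q = 0
Scalar curl = 3*p^2*q + 9*p^2
At (-2, -1): 24.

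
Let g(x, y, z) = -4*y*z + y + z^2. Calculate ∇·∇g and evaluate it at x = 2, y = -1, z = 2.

∂²g/∂x² = 0
∂²g/∂y² = 0
∂²g/∂z² = 2
∇²g = 2
At (2, -1, 2): 2.

2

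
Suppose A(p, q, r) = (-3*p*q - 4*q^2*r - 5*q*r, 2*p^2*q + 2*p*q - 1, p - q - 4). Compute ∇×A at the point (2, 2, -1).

(∇×A)₁ = ∂A₃/∂q − ∂A₂/∂r = -1
(∇×A)₂ = ∂A₁/∂r − ∂A₃/∂p = -4*q^2 - 5*q - 1
(∇×A)₃ = ∂A₂/∂p − ∂A₁/∂q = 4*p*q + 3*p + 8*q*r + 2*q + 5*r
∇×A = (-1, -4*q^2 - 5*q - 1, 4*p*q + 3*p + 8*q*r + 2*q + 5*r)
At (2, 2, -1): (-1, -27, 5).

(-1, -27, 5)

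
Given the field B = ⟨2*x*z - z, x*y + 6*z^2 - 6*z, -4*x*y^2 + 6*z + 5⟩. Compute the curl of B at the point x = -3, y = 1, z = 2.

(6, -3, 1)

(∇×B)₁ = ∂B₃/∂y − ∂B₂/∂z = -8*x*y - 12*z + 6
(∇×B)₂ = ∂B₁/∂z − ∂B₃/∂x = 2*x + 4*y^2 - 1
(∇×B)₃ = ∂B₂/∂x − ∂B₁/∂y = y
∇×B = (-8*x*y - 12*z + 6, 2*x + 4*y^2 - 1, y)
At (-3, 1, 2): (6, -3, 1).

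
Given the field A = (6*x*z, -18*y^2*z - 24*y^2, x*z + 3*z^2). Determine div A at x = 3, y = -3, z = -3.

∂A₁/∂x = 6*z
∂A₂/∂y = -36*y*z - 48*y
∂A₃/∂z = x + 6*z
∇·A = x - 36*y*z - 48*y + 12*z
At (3, -3, -3): -213.

-213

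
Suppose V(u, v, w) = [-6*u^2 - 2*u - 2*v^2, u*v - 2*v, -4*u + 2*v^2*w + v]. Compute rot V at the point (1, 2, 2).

(17, 4, 10)

(∇×V)₁ = ∂V₃/∂v − ∂V₂/∂w = 4*v*w + 1
(∇×V)₂ = ∂V₁/∂w − ∂V₃/∂u = 4
(∇×V)₃ = ∂V₂/∂u − ∂V₁/∂v = 5*v
∇×V = (4*v*w + 1, 4, 5*v)
At (1, 2, 2): (17, 4, 10).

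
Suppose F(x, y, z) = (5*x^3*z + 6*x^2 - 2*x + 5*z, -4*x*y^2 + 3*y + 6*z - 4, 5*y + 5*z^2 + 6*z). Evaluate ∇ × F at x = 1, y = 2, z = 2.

(∇×F)₁ = ∂F₃/∂y − ∂F₂/∂z = -1
(∇×F)₂ = ∂F₁/∂z − ∂F₃/∂x = 5*x^3 + 5
(∇×F)₃ = ∂F₂/∂x − ∂F₁/∂y = -4*y^2
∇×F = (-1, 5*x^3 + 5, -4*y^2)
At (1, 2, 2): (-1, 10, -16).

(-1, 10, -16)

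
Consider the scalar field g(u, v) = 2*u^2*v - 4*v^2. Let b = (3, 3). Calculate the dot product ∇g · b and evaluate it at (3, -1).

42

∂g/∂u = 4*u*v
∂g/∂v = 2*u^2 - 8*v
∇g at (3, -1) = (-12, 26)
∇g · b = (-12)(3) + (26)(3) = 42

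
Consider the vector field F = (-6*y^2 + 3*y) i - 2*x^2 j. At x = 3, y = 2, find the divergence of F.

∂F₁/∂x = 0
∂F₂/∂y = 0
∇·F = 0
At (3, 2): 0.

0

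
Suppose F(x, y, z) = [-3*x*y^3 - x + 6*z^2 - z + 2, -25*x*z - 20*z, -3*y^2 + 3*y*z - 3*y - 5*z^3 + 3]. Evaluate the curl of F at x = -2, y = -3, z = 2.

(∇×F)₁ = ∂F₃/∂y − ∂F₂/∂z = 25*x - 6*y + 3*z + 17
(∇×F)₂ = ∂F₁/∂z − ∂F₃/∂x = 12*z - 1
(∇×F)₃ = ∂F₂/∂x − ∂F₁/∂y = 9*x*y^2 - 25*z
∇×F = (25*x - 6*y + 3*z + 17, 12*z - 1, 9*x*y^2 - 25*z)
At (-2, -3, 2): (-9, 23, -212).

(-9, 23, -212)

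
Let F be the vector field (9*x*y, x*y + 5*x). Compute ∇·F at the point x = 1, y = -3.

-26

∂F₁/∂x = 9*y
∂F₂/∂y = x
∇·F = x + 9*y
At (1, -3): -26.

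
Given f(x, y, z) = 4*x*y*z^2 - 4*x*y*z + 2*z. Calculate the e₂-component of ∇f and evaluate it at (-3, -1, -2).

(∇f)_2 = ∂f/∂y = 4*x*z^2 - 4*x*z
At (-3, -1, -2): -72.

-72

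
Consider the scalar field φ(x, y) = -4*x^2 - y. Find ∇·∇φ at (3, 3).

-8

∂²φ/∂x² = -8
∂²φ/∂y² = 0
∇²φ = -8
At (3, 3): -8.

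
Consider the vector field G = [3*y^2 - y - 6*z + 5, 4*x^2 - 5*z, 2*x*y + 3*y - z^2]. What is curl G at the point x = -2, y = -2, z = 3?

(4, -2, -3)

(∇×G)₁ = ∂G₃/∂y − ∂G₂/∂z = 2*x + 8
(∇×G)₂ = ∂G₁/∂z − ∂G₃/∂x = -2*y - 6
(∇×G)₃ = ∂G₂/∂x − ∂G₁/∂y = 8*x - 6*y + 1
∇×G = (2*x + 8, -2*y - 6, 8*x - 6*y + 1)
At (-2, -2, 3): (4, -2, -3).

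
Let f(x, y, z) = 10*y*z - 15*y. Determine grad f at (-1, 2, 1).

(0, -5, 20)

∂f/∂x = 0
∂f/∂y = 10*z - 15
∂f/∂z = 10*y
∇f = (0, 10*z - 15, 10*y)
At (-1, 2, 1): (0, -5, 20).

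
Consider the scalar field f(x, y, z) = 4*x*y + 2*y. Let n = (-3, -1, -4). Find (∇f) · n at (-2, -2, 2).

30

∂f/∂x = 4*y
∂f/∂y = 4*x + 2
∂f/∂z = 0
∇f at (-2, -2, 2) = (-8, -6, 0)
∇f · n = (-8)(-3) + (-6)(-1) + (0)(-4) = 30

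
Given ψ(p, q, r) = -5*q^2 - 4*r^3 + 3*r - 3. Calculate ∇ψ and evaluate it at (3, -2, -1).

(0, 20, -9)

∂ψ/∂p = 0
∂ψ/∂q = -10*q
∂ψ/∂r = -12*r^2 + 3
∇ψ = (0, -10*q, -12*r^2 + 3)
At (3, -2, -1): (0, 20, -9).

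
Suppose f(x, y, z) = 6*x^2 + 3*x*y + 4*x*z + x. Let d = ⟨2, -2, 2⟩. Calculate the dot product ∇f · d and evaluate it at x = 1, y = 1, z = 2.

∂f/∂x = 12*x + 3*y + 4*z + 1
∂f/∂y = 3*x
∂f/∂z = 4*x
∇f at (1, 1, 2) = (24, 3, 4)
∇f · d = (24)(2) + (3)(-2) + (4)(2) = 50

50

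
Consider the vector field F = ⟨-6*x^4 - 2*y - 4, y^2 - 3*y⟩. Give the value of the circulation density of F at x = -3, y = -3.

∂F₂/∂x = 0
∂F₁/∂y = -2
Scalar curl = 2
At (-3, -3): 2.

2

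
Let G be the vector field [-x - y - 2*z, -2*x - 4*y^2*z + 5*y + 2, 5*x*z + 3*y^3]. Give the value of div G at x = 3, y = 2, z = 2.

∂G₁/∂x = -1
∂G₂/∂y = -8*y*z + 5
∂G₃/∂z = 5*x
∇·G = 5*x - 8*y*z + 4
At (3, 2, 2): -13.

-13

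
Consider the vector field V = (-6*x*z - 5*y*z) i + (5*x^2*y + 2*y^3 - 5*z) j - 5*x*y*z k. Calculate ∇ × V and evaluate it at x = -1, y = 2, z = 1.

(∇×V)₁ = ∂V₃/∂y − ∂V₂/∂z = -5*x*z + 5
(∇×V)₂ = ∂V₁/∂z − ∂V₃/∂x = -6*x + 5*y*z - 5*y
(∇×V)₃ = ∂V₂/∂x − ∂V₁/∂y = 10*x*y + 5*z
∇×V = (-5*x*z + 5, -6*x + 5*y*z - 5*y, 10*x*y + 5*z)
At (-1, 2, 1): (10, 6, -15).

(10, 6, -15)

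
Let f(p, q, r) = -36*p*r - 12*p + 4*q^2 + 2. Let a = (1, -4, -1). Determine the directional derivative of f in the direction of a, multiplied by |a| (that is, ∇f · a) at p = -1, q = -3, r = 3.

∂f/∂p = -36*r - 12
∂f/∂q = 8*q
∂f/∂r = -36*p
∇f at (-1, -3, 3) = (-120, -24, 36)
∇f · a = (-120)(1) + (-24)(-4) + (36)(-1) = -60

-60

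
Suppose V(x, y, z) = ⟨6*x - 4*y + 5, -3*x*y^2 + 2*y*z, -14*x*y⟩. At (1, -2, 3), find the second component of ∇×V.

-28

(∇×V)_2 = ∂V₁/∂z − ∂V₃/∂x
= 0 − (-14*y)
= 14*y
At (1, -2, 3): -28.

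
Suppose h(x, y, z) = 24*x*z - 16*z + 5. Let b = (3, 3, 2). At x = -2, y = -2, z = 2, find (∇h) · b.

∂h/∂x = 24*z
∂h/∂y = 0
∂h/∂z = 24*x - 16
∇h at (-2, -2, 2) = (48, 0, -64)
∇h · b = (48)(3) + (0)(3) + (-64)(2) = 16

16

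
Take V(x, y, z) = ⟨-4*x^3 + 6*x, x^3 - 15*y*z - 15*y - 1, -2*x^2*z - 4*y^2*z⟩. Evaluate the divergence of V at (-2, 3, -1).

∂V₁/∂x = -12*x^2 + 6
∂V₂/∂y = -15*z - 15
∂V₃/∂z = -2*x^2 - 4*y^2
∇·V = -14*x^2 - 4*y^2 - 15*z - 9
At (-2, 3, -1): -86.

-86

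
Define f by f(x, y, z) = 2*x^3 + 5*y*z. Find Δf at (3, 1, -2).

36

∂²f/∂x² = 12*x
∂²f/∂y² = 0
∂²f/∂z² = 0
∇²f = 12*x
At (3, 1, -2): 36.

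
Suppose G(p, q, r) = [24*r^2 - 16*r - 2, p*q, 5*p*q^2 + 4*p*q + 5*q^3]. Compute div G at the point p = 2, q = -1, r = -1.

∂G₁/∂p = 0
∂G₂/∂q = p
∂G₃/∂r = 0
∇·G = p
At (2, -1, -1): 2.

2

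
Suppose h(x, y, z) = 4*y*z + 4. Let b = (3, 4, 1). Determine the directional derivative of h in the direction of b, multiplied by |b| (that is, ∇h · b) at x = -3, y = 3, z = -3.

-36

∂h/∂x = 0
∂h/∂y = 4*z
∂h/∂z = 4*y
∇h at (-3, 3, -3) = (0, -12, 12)
∇h · b = (0)(3) + (-12)(4) + (12)(1) = -36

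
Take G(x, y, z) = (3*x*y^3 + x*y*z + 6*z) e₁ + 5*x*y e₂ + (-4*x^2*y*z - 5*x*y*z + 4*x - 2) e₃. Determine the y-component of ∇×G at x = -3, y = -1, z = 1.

24

(∇×G)_2 = ∂G₁/∂z − ∂G₃/∂x
= x*y + 6 − (-8*x*y*z - 5*y*z + 4)
= 8*x*y*z + x*y + 5*y*z + 2
At (-3, -1, 1): 24.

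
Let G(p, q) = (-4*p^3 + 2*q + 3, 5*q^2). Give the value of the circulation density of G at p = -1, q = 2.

∂G₂/∂p = 0
∂G₁/∂q = 2
Scalar curl = -2
At (-1, 2): -2.

-2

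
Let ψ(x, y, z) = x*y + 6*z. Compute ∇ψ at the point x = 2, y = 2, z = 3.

(2, 2, 6)

∂ψ/∂x = y
∂ψ/∂y = x
∂ψ/∂z = 6
∇ψ = (y, x, 6)
At (2, 2, 3): (2, 2, 6).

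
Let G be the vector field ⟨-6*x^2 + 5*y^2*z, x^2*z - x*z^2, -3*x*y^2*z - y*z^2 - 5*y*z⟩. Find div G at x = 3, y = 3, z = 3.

∂G₁/∂x = -12*x
∂G₂/∂y = 0
∂G₃/∂z = -3*x*y^2 - 2*y*z - 5*y
∇·G = -3*x*y^2 - 12*x - 2*y*z - 5*y
At (3, 3, 3): -150.

-150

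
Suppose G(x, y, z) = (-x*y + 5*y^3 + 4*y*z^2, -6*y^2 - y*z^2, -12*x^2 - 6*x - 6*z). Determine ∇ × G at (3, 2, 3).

(∇×G)₁ = ∂G₃/∂y − ∂G₂/∂z = 2*y*z
(∇×G)₂ = ∂G₁/∂z − ∂G₃/∂x = 24*x + 8*y*z + 6
(∇×G)₃ = ∂G₂/∂x − ∂G₁/∂y = x - 15*y^2 - 4*z^2
∇×G = (2*y*z, 24*x + 8*y*z + 6, x - 15*y^2 - 4*z^2)
At (3, 2, 3): (12, 126, -93).

(12, 126, -93)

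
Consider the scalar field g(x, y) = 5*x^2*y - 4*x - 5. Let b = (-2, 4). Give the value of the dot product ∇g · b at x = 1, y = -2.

∂g/∂x = 10*x*y - 4
∂g/∂y = 5*x^2
∇g at (1, -2) = (-24, 5)
∇g · b = (-24)(-2) + (5)(4) = 68

68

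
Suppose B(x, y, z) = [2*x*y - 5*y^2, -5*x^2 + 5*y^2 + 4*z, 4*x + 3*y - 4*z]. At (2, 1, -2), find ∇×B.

(∇×B)₁ = ∂B₃/∂y − ∂B₂/∂z = -1
(∇×B)₂ = ∂B₁/∂z − ∂B₃/∂x = -4
(∇×B)₃ = ∂B₂/∂x − ∂B₁/∂y = -12*x + 10*y
∇×B = (-1, -4, -12*x + 10*y)
At (2, 1, -2): (-1, -4, -14).

(-1, -4, -14)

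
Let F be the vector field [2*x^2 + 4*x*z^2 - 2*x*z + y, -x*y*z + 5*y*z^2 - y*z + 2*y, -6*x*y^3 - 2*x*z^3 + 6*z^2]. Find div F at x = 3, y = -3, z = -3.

∂F₁/∂x = 4*x + 4*z^2 - 2*z
∂F₂/∂y = -x*z + 5*z^2 - z + 2
∂F₃/∂z = -6*x*z^2 + 12*z
∇·F = -6*x*z^2 - x*z + 4*x + 9*z^2 + 9*z + 2
At (3, -3, -3): -85.

-85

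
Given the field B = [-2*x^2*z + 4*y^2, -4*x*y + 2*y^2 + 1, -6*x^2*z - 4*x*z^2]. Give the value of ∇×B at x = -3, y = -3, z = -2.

(∇×B)₁ = ∂B₃/∂y − ∂B₂/∂z = 0
(∇×B)₂ = ∂B₁/∂z − ∂B₃/∂x = -2*x^2 + 12*x*z + 4*z^2
(∇×B)₃ = ∂B₂/∂x − ∂B₁/∂y = -12*y
∇×B = (0, -2*x^2 + 12*x*z + 4*z^2, -12*y)
At (-3, -3, -2): (0, 70, 36).

(0, 70, 36)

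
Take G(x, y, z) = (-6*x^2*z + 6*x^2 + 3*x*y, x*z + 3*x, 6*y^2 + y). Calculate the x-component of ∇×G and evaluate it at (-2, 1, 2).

(∇×G)_1 = ∂G₃/∂y − ∂G₂/∂z
= 12*y + 1 − (x)
= -x + 12*y + 1
At (-2, 1, 2): 15.

15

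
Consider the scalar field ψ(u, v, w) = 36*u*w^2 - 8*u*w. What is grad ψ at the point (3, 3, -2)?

(160, 0, -456)

∂ψ/∂u = 36*w^2 - 8*w
∂ψ/∂v = 0
∂ψ/∂w = 72*u*w - 8*u
∇ψ = (36*w^2 - 8*w, 0, 72*u*w - 8*u)
At (3, 3, -2): (160, 0, -456).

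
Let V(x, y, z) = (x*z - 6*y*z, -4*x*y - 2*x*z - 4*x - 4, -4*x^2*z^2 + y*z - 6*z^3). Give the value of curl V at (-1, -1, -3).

(∇×V)₁ = ∂V₃/∂y − ∂V₂/∂z = 2*x + z
(∇×V)₂ = ∂V₁/∂z − ∂V₃/∂x = 8*x*z^2 + x - 6*y
(∇×V)₃ = ∂V₂/∂x − ∂V₁/∂y = -4*y + 4*z - 4
∇×V = (2*x + z, 8*x*z^2 + x - 6*y, -4*y + 4*z - 4)
At (-1, -1, -3): (-5, -67, -12).

(-5, -67, -12)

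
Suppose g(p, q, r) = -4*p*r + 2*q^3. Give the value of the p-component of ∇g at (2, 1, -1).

(∇g)_1 = ∂g/∂p = -4*r
At (2, 1, -1): 4.

4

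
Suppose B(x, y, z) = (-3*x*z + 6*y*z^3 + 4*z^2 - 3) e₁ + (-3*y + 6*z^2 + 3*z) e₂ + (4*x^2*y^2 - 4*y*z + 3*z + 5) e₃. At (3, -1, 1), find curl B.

(-91, -43, -6)

(∇×B)₁ = ∂B₃/∂y − ∂B₂/∂z = 8*x^2*y - 16*z - 3
(∇×B)₂ = ∂B₁/∂z − ∂B₃/∂x = -8*x*y^2 - 3*x + 18*y*z^2 + 8*z
(∇×B)₃ = ∂B₂/∂x − ∂B₁/∂y = -6*z^3
∇×B = (8*x^2*y - 16*z - 3, -8*x*y^2 - 3*x + 18*y*z^2 + 8*z, -6*z^3)
At (3, -1, 1): (-91, -43, -6).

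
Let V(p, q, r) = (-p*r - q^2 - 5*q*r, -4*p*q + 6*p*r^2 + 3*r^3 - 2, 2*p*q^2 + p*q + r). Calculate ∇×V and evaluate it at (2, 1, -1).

(∇×V)₁ = ∂V₃/∂q − ∂V₂/∂r = 4*p*q - 12*p*r + p - 9*r^2
(∇×V)₂ = ∂V₁/∂r − ∂V₃/∂p = -p - 2*q^2 - 6*q
(∇×V)₃ = ∂V₂/∂p − ∂V₁/∂q = -2*q + 6*r^2 + 5*r
∇×V = (4*p*q - 12*p*r + p - 9*r^2, -p - 2*q^2 - 6*q, -2*q + 6*r^2 + 5*r)
At (2, 1, -1): (25, -10, -1).

(25, -10, -1)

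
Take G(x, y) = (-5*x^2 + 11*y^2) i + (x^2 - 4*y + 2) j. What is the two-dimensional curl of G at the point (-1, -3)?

∂G₂/∂x = 2*x
∂G₁/∂y = 22*y
Scalar curl = 2*x - 22*y
At (-1, -3): 64.

64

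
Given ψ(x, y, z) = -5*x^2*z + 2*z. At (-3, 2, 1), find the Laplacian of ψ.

∂²ψ/∂x² = -10*z
∂²ψ/∂y² = 0
∂²ψ/∂z² = 0
∇²ψ = -10*z
At (-3, 2, 1): -10.

-10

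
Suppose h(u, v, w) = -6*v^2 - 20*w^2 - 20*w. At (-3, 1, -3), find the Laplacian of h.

∂²h/∂u² = 0
∂²h/∂v² = -12
∂²h/∂w² = -40
∇²h = -52
At (-3, 1, -3): -52.

-52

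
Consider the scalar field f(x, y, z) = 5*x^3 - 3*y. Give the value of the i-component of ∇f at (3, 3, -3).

135

(∇f)_1 = ∂f/∂x = 15*x^2
At (3, 3, -3): 135.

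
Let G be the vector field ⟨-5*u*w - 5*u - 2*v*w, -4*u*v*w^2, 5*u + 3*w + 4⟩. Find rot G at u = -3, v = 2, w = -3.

(144, 6, -78)

(∇×G)₁ = ∂G₃/∂v − ∂G₂/∂w = 8*u*v*w
(∇×G)₂ = ∂G₁/∂w − ∂G₃/∂u = -5*u - 2*v - 5
(∇×G)₃ = ∂G₂/∂u − ∂G₁/∂v = -4*v*w^2 + 2*w
∇×G = (8*u*v*w, -5*u - 2*v - 5, -4*v*w^2 + 2*w)
At (-3, 2, -3): (144, 6, -78).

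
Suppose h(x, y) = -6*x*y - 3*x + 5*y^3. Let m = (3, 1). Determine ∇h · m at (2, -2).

75

∂h/∂x = -6*y - 3
∂h/∂y = -6*x + 15*y^2
∇h at (2, -2) = (9, 48)
∇h · m = (9)(3) + (48)(1) = 75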